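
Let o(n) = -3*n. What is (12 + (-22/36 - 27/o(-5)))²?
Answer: 744769/8100 ≈ 91.947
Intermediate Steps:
(12 + (-22/36 - 27/o(-5)))² = (12 + (-22/36 - 27/((-3*(-5)))))² = (12 + (-22*1/36 - 27/15))² = (12 + (-11/18 - 27*1/15))² = (12 + (-11/18 - 9/5))² = (12 - 217/90)² = (863/90)² = 744769/8100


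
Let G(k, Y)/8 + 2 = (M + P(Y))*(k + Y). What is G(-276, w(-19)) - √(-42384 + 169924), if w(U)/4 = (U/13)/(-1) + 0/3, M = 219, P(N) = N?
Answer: -82127312/169 - 2*√31885 ≈ -4.8632e+5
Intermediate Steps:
w(U) = -4*U/13 (w(U) = 4*((U/13)/(-1) + 0/3) = 4*((U*(1/13))*(-1) + 0*(⅓)) = 4*((U/13)*(-1) + 0) = 4*(-U/13 + 0) = 4*(-U/13) = -4*U/13)
G(k, Y) = -16 + 8*(219 + Y)*(Y + k) (G(k, Y) = -16 + 8*((219 + Y)*(k + Y)) = -16 + 8*((219 + Y)*(Y + k)) = -16 + 8*(219 + Y)*(Y + k))
G(-276, w(-19)) - √(-42384 + 169924) = (-16 + 8*(-4/13*(-19))² + 1752*(-4/13*(-19)) + 1752*(-276) + 8*(-4/13*(-19))*(-276)) - √(-42384 + 169924) = (-16 + 8*(76/13)² + 1752*(76/13) - 483552 + 8*(76/13)*(-276)) - √127540 = (-16 + 8*(5776/169) + 133152/13 - 483552 - 167808/13) - 2*√31885 = (-16 + 46208/169 + 133152/13 - 483552 - 167808/13) - 2*√31885 = -82127312/169 - 2*√31885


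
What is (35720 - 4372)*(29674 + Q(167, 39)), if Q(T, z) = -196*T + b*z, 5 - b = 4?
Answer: -94639612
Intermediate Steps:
b = 1 (b = 5 - 1*4 = 5 - 4 = 1)
Q(T, z) = z - 196*T (Q(T, z) = -196*T + 1*z = -196*T + z = z - 196*T)
(35720 - 4372)*(29674 + Q(167, 39)) = (35720 - 4372)*(29674 + (39 - 196*167)) = 31348*(29674 + (39 - 32732)) = 31348*(29674 - 32693) = 31348*(-3019) = -94639612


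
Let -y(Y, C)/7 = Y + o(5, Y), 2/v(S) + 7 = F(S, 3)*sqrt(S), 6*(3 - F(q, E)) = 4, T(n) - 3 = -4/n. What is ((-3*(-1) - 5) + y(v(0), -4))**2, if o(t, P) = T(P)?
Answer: 14161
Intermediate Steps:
T(n) = 3 - 4/n
o(t, P) = 3 - 4/P
F(q, E) = 7/3 (F(q, E) = 3 - 1/6*4 = 3 - 2/3 = 7/3)
v(S) = 2/(-7 + 7*sqrt(S)/3)
y(Y, C) = -21 - 7*Y + 28/Y (y(Y, C) = -7*(Y + (3 - 4/Y)) = -7*(3 + Y - 4/Y) = -21 - 7*Y + 28/Y)
((-3*(-1) - 5) + y(v(0), -4))**2 = ((-3*(-1) - 5) + (-21 - 6/(-3 + sqrt(0)) + 28/((6/(7*(-3 + sqrt(0)))))))**2 = ((3 - 5) + (-21 - 6/(-3 + 0) + 28/((6/(7*(-3 + 0))))))**2 = (-2 + (-21 - 6/(-3) + 28/(((6/7)/(-3)))))**2 = (-2 + (-21 - 6*(-1)/3 + 28/(((6/7)*(-1/3)))))**2 = (-2 + (-21 - 7*(-2/7) + 28/(-2/7)))**2 = (-2 + (-21 + 2 + 28*(-7/2)))**2 = (-2 + (-21 + 2 - 98))**2 = (-2 - 117)**2 = (-119)**2 = 14161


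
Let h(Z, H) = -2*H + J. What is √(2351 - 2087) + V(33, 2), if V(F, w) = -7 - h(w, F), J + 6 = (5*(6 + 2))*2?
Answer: -15 + 2*√66 ≈ 1.2481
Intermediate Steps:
J = 74 (J = -6 + (5*(6 + 2))*2 = -6 + (5*8)*2 = -6 + 40*2 = -6 + 80 = 74)
h(Z, H) = 74 - 2*H (h(Z, H) = -2*H + 74 = 74 - 2*H)
V(F, w) = -81 + 2*F (V(F, w) = -7 - (74 - 2*F) = -7 + (-74 + 2*F) = -81 + 2*F)
√(2351 - 2087) + V(33, 2) = √(2351 - 2087) + (-81 + 2*33) = √264 + (-81 + 66) = 2*√66 - 15 = -15 + 2*√66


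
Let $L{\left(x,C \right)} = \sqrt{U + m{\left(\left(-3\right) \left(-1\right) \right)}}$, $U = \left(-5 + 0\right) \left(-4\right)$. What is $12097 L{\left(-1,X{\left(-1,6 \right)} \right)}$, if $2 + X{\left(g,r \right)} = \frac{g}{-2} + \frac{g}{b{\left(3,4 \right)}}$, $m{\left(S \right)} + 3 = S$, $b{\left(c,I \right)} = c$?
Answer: $24194 \sqrt{5} \approx 54099.0$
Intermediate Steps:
$m{\left(S \right)} = -3 + S$
$U = 20$ ($U = \left(-5\right) \left(-4\right) = 20$)
$X{\left(g,r \right)} = -2 - \frac{g}{6}$ ($X{\left(g,r \right)} = -2 + \left(\frac{g}{-2} + \frac{g}{3}\right) = -2 + \left(g \left(- \frac{1}{2}\right) + g \frac{1}{3}\right) = -2 + \left(- \frac{g}{2} + \frac{g}{3}\right) = -2 - \frac{g}{6}$)
$L{\left(x,C \right)} = 2 \sqrt{5}$ ($L{\left(x,C \right)} = \sqrt{20 - 0} = \sqrt{20 + \left(-3 + 3\right)} = \sqrt{20 + 0} = \sqrt{20} = 2 \sqrt{5}$)
$12097 L{\left(-1,X{\left(-1,6 \right)} \right)} = 12097 \cdot 2 \sqrt{5} = 24194 \sqrt{5}$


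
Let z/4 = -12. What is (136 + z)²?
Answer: 7744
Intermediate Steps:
z = -48 (z = 4*(-12) = -48)
(136 + z)² = (136 - 48)² = 88² = 7744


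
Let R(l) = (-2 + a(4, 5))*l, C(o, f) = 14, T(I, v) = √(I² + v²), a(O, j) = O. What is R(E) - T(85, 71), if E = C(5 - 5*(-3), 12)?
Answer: 28 - √12266 ≈ -82.752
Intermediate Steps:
E = 14
R(l) = 2*l (R(l) = (-2 + 4)*l = 2*l)
R(E) - T(85, 71) = 2*14 - √(85² + 71²) = 28 - √(7225 + 5041) = 28 - √12266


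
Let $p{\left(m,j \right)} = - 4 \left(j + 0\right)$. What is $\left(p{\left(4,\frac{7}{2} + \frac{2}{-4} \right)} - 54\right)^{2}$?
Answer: $4356$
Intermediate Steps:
$p{\left(m,j \right)} = - 4 j$
$\left(p{\left(4,\frac{7}{2} + \frac{2}{-4} \right)} - 54\right)^{2} = \left(- 4 \left(\frac{7}{2} + \frac{2}{-4}\right) - 54\right)^{2} = \left(- 4 \left(7 \cdot \frac{1}{2} + 2 \left(- \frac{1}{4}\right)\right) - 54\right)^{2} = \left(- 4 \left(\frac{7}{2} - \frac{1}{2}\right) - 54\right)^{2} = \left(\left(-4\right) 3 - 54\right)^{2} = \left(-12 - 54\right)^{2} = \left(-66\right)^{2} = 4356$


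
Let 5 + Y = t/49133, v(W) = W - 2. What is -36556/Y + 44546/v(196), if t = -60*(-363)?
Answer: 179208867561/21716845 ≈ 8252.1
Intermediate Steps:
v(W) = -2 + W
t = 21780
Y = -223885/49133 (Y = -5 + 21780/49133 = -223885/49133 ≈ -4.5567)
-36556/Y + 44546/v(196) = -36556/(-223885/49133) + 44546/(-2 + 196) = -36556*(-49133/223885) + 44546/194 = 1796105948/223885 + 44546*(1/194) = 1796105948/223885 + 22273/97 = 179208867561/21716845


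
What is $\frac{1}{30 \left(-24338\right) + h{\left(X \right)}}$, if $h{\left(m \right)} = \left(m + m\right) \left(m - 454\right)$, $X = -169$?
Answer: $- \frac{1}{519566} \approx -1.9247 \cdot 10^{-6}$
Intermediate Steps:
$h{\left(m \right)} = 2 m \left(-454 + m\right)$
$\frac{1}{30 \left(-24338\right) + h{\left(X \right)}} = \frac{1}{30 \left(-24338\right) + 2 \left(-169\right) \left(-454 - 169\right)} = \frac{1}{-730140 + 2 \left(-169\right) \left(-623\right)} = \frac{1}{-730140 + 210574} = \frac{1}{-519566} = - \frac{1}{519566}$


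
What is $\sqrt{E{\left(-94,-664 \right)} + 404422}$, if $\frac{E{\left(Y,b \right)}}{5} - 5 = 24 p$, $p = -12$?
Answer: $\sqrt{403007} \approx 634.83$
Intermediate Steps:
$E{\left(Y,b \right)} = -1415$ ($E{\left(Y,b \right)} = 25 + 5 \cdot 24 \left(-12\right) = 25 + 5 \left(-288\right) = 25 - 1440 = -1415$)
$\sqrt{E{\left(-94,-664 \right)} + 404422} = \sqrt{-1415 + 404422} = \sqrt{403007}$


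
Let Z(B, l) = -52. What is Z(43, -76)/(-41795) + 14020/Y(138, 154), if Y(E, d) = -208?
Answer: -11268367/167180 ≈ -67.403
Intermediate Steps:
Z(43, -76)/(-41795) + 14020/Y(138, 154) = -52/(-41795) + 14020/(-208) = -52*(-1/41795) + 14020*(-1/208) = 4/3215 - 3505/52 = -11268367/167180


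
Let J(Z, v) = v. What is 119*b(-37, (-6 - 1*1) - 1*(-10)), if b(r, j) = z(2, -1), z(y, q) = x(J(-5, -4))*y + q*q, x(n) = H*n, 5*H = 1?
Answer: -357/5 ≈ -71.400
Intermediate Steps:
H = 1/5 (H = (1/5)*1 = 1/5 ≈ 0.20000)
x(n) = n/5
z(y, q) = q**2 - 4*y/5 (z(y, q) = ((1/5)*(-4))*y + q*q = -4*y/5 + q**2 = q**2 - 4*y/5)
b(r, j) = -3/5 (b(r, j) = (-1)**2 - 4/5*2 = 1 - 8/5 = -3/5)
119*b(-37, (-6 - 1*1) - 1*(-10)) = 119*(-3/5) = -357/5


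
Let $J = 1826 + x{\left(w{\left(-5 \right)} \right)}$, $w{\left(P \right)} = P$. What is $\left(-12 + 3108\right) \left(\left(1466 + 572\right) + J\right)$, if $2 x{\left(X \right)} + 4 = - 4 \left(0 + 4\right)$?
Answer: $11931984$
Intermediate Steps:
$x{\left(X \right)} = -10$ ($x{\left(X \right)} = -2 + \frac{\left(-4\right) \left(0 + 4\right)}{2} = -2 + \frac{\left(-4\right) 4}{2} = -2 + \frac{1}{2} \left(-16\right) = -2 - 8 = -10$)
$J = 1816$ ($J = 1826 - 10 = 1816$)
$\left(-12 + 3108\right) \left(\left(1466 + 572\right) + J\right) = \left(-12 + 3108\right) \left(\left(1466 + 572\right) + 1816\right) = 3096 \left(2038 + 1816\right) = 3096 \cdot 3854 = 11931984$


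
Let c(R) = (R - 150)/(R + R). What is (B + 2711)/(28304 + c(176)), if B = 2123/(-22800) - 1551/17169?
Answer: 3890911979581/40625641052175 ≈ 0.095775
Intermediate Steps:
c(R) = (-150 + R)/(2*R) (c(R) = (-150 + R)/((2*R)) = (-150 + R)*(1/(2*R)) = (-150 + R)/(2*R))
B = -23937529/130484400 (B = 2123*(-1/22800) - 1551*1/17169 = -2123/22800 - 517/5723 = -23937529/130484400 ≈ -0.18345)
(B + 2711)/(28304 + c(176)) = (-23937529/130484400 + 2711)/(28304 + (1/2)*(-150 + 176)/176) = 353719270871/(130484400*(28304 + (1/2)*(1/176)*26)) = 353719270871/(130484400*(28304 + 13/176)) = 353719270871/(130484400*(4981517/176)) = (353719270871/130484400)*(176/4981517) = 3890911979581/40625641052175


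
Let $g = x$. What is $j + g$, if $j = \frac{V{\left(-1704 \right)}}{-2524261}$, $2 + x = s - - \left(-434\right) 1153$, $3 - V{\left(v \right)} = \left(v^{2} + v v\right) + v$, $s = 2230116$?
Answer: $\frac{4366250348357}{2524261} \approx 1.7297 \cdot 10^{6}$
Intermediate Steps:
$V{\left(v \right)} = 3 - v - 2 v^{2}$ ($V{\left(v \right)} = 3 - \left(\left(v^{2} + v v\right) + v\right) = 3 - \left(\left(v^{2} + v^{2}\right) + v\right) = 3 - \left(2 v^{2} + v\right) = 3 - \left(v + 2 v^{2}\right) = 3 - v - 2 v^{2}$)
$x = 1729712$ ($x = -2 + \left(2230116 - - \left(-434\right) 1153\right) = -2 + \left(2230116 - \left(-1\right) \left(-500402\right)\right) = -2 + \left(2230116 - 500402\right) = -2 + 1729714 = 1729712$)
$g = 1729712$
$j = \frac{5805525}{2524261}$ ($j = \frac{3 - -1704 - 2 \left(-1704\right)^{2}}{-2524261} = \left(3 + 1704 - 5807232\right) \left(- \frac{1}{2524261}\right) = \left(-5805525\right) \left(- \frac{1}{2524261}\right) = \frac{5805525}{2524261} \approx 2.2999$)
$j + g = \frac{5805525}{2524261} + 1729712 = \frac{4366250348357}{2524261}$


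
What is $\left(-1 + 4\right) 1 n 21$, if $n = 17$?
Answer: $1071$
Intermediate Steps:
$\left(-1 + 4\right) 1 n 21 = \left(-1 + 4\right) 1 \cdot 17 \cdot 21 = 3 \cdot 1 \cdot 17 \cdot 21 = 3 \cdot 17 \cdot 21 = 51 \cdot 21 = 1071$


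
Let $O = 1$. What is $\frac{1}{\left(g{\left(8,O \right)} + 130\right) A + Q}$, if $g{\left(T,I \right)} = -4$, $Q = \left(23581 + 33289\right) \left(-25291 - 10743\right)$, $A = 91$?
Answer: $- \frac{1}{2049242114} \approx -4.8799 \cdot 10^{-10}$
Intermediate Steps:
$Q = -2049253580$ ($Q = 56870 \left(-36034\right) = -2049253580$)
$\frac{1}{\left(g{\left(8,O \right)} + 130\right) A + Q} = \frac{1}{\left(-4 + 130\right) 91 - 2049253580} = \frac{1}{126 \cdot 91 - 2049253580} = \frac{1}{11466 - 2049253580} = \frac{1}{-2049242114} = - \frac{1}{2049242114}$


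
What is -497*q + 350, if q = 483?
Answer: -239701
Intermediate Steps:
-497*q + 350 = -497*483 + 350 = -240051 + 350 = -239701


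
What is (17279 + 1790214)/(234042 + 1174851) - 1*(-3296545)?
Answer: 4644480982178/1408893 ≈ 3.2965e+6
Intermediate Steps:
(17279 + 1790214)/(234042 + 1174851) - 1*(-3296545) = 1807493/1408893 + 3296545 = 4644480982178/1408893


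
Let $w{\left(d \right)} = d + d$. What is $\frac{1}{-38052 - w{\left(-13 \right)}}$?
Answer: $- \frac{1}{38026} \approx -2.6298 \cdot 10^{-5}$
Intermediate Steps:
$w{\left(d \right)} = 2 d$
$\frac{1}{-38052 - w{\left(-13 \right)}} = \frac{1}{-38052 - 2 \left(-13\right)} = \frac{1}{-38052 - -26} = \frac{1}{-38052 + 26} = \frac{1}{-38026} = - \frac{1}{38026}$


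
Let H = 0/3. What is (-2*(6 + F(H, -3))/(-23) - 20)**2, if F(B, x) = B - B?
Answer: 200704/529 ≈ 379.40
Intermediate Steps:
H = 0 (H = 0*(1/3) = 0)
F(B, x) = 0
(-2*(6 + F(H, -3))/(-23) - 20)**2 = (-2*(6 + 0)/(-23) - 20)**2 = (-2*6*(-1/23) - 20)**2 = (-12*(-1/23) - 20)**2 = (12/23 - 20)**2 = (-448/23)**2 = 200704/529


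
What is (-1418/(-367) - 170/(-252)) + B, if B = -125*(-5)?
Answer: 29111113/46242 ≈ 629.54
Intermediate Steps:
B = 625
(-1418/(-367) - 170/(-252)) + B = (-1418/(-367) - 170/(-252)) + 625 = (-1418*(-1/367) - 170*(-1/252)) + 625 = (1418/367 + 85/126) + 625 = 209863/46242 + 625 = 29111113/46242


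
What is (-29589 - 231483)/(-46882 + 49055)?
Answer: -261072/2173 ≈ -120.14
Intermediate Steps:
(-29589 - 231483)/(-46882 + 49055) = -261072/2173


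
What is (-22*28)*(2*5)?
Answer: -6160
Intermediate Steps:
(-22*28)*(2*5) = -616*10 = -6160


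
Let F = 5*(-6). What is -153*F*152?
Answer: 697680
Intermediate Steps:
F = -30
-153*F*152 = -153*(-30)*152 = 4590*152 = 697680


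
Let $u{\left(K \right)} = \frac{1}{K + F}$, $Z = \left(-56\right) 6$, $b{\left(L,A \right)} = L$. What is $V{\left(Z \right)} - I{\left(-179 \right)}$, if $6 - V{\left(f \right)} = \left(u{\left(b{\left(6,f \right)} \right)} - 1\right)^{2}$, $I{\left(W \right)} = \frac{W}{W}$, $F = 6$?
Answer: $\frac{599}{144} \approx 4.1597$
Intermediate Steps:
$I{\left(W \right)} = 1$
$Z = -336$
$u{\left(K \right)} = \frac{1}{6 + K}$ ($u{\left(K \right)} = \frac{1}{K + 6} = \frac{1}{6 + K}$)
$V{\left(f \right)} = \frac{743}{144}$ ($V{\left(f \right)} = 6 - \left(\frac{1}{6 + 6} - 1\right)^{2} = 6 - \left(\frac{1}{12} - 1\right)^{2} = 6 - \left(- \frac{11}{12}\right)^{2} = 6 - \frac{121}{144} = \frac{743}{144}$)
$V{\left(Z \right)} - I{\left(-179 \right)} = \frac{743}{144} - 1 = \frac{599}{144}$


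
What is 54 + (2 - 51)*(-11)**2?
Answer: -5875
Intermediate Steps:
54 + (2 - 51)*(-11)**2 = 54 - 49*121 = 54 - 5929 = -5875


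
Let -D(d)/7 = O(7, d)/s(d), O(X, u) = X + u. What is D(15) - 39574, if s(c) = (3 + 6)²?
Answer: -3205648/81 ≈ -39576.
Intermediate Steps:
s(c) = 81 (s(c) = 9² = 81)
D(d) = -49/81 - 7*d/81 (D(d) = -7*(7 + d)/81 = -7*(7/81 + d/81) = -49/81 - 7*d/81)
D(15) - 39574 = (-49/81 - 7/81*15) - 39574 = (-49/81 - 35/27) - 39574 = -154/81 - 39574 = -3205648/81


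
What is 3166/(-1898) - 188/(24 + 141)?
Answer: -439607/156585 ≈ -2.8075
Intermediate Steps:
3166/(-1898) - 188/(24 + 141) = 3166*(-1/1898) - 188/165 = -1583/949 - 188*1/165 = -1583/949 - 188/165 = -439607/156585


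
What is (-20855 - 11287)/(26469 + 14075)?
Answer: -16071/20272 ≈ -0.79277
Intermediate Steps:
(-20855 - 11287)/(26469 + 14075) = -32142/40544 = -32142*1/40544 = -16071/20272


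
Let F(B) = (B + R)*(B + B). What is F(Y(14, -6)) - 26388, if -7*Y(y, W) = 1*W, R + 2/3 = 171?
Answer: -1278632/49 ≈ -26095.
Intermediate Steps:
R = 511/3 (R = -⅔ + 171 = 511/3 ≈ 170.33)
Y(y, W) = -W/7
F(B) = 2*B*(511/3 + B) (F(B) = (B + 511/3)*(B + B) = (511/3 + B)*(2*B) = 2*B*(511/3 + B))
F(Y(14, -6)) - 26388 = 2*(-⅐*(-6))*(511 + 3*(-⅐*(-6)))/3 - 26388 = (⅔)*(6/7)*(511 + 3*(6/7)) - 26388 = (⅔)*(6/7)*(511 + 18/7) - 26388 = (⅔)*(6/7)*(3595/7) - 26388 = 14380/49 - 26388 = -1278632/49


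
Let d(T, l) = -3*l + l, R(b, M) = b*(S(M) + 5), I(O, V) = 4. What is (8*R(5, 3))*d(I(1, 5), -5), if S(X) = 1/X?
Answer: 6400/3 ≈ 2133.3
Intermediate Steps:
S(X) = 1/X
R(b, M) = b*(5 + 1/M) (R(b, M) = b*(1/M + 5) = b*(5 + 1/M))
d(T, l) = -2*l
(8*R(5, 3))*d(I(1, 5), -5) = (8*(5*5 + 5/3))*(-2*(-5)) = (8*(25 + 5*(1/3)))*10 = (8*(25 + 5/3))*10 = (8*(80/3))*10 = (640/3)*10 = 6400/3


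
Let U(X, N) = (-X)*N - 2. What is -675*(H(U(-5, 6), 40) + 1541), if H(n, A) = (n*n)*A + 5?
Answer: -22211550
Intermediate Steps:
U(X, N) = -2 - N*X (U(X, N) = -N*X - 2 = -2 - N*X)
H(n, A) = 5 + A*n² (H(n, A) = n²*A + 5 = A*n² + 5 = 5 + A*n²)
-675*(H(U(-5, 6), 40) + 1541) = -675*((5 + 40*(-2 - 1*6*(-5))²) + 1541) = -675*((5 + 40*(-2 + 30)²) + 1541) = -675*((5 + 40*28²) + 1541) = -675*((5 + 40*784) + 1541) = -675*((5 + 31360) + 1541) = -675*(31365 + 1541) = -675*32906 = -22211550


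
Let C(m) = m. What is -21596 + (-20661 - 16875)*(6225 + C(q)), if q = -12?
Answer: -233232764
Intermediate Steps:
-21596 + (-20661 - 16875)*(6225 + C(q)) = -21596 + (-20661 - 16875)*(6225 - 12) = -21596 - 37536*6213 = -21596 - 233211168 = -233232764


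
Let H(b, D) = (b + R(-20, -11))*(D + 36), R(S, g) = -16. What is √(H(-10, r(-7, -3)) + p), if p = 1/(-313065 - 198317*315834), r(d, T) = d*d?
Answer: I*√14412553031722957205259207/80755911294 ≈ 47.011*I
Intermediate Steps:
r(d, T) = d²
H(b, D) = (-16 + b)*(36 + D) (H(b, D) = (b - 16)*(D + 36) = (-16 + b)*(36 + D))
p = -1/161511822588 (p = (1/315834)/(-511382) = -1/511382*1/315834 = -1/161511822588 ≈ -6.1915e-12)
√(H(-10, r(-7, -3)) + p) = √((-576 - 16*(-7)² + 36*(-10) + (-7)²*(-10)) - 1/161511822588) = √((-576 - 16*49 - 360 + 49*(-10)) - 1/161511822588) = √((-576 - 784 - 360 - 490) - 1/161511822588) = √(-2210 - 1/161511822588) = √(-356941127919481/161511822588) = I*√14412553031722957205259207/80755911294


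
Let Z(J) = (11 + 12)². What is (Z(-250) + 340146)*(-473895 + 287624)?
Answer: -63457872925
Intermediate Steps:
Z(J) = 529 (Z(J) = 23² = 529)
(Z(-250) + 340146)*(-473895 + 287624) = (529 + 340146)*(-473895 + 287624) = 340675*(-186271) = -63457872925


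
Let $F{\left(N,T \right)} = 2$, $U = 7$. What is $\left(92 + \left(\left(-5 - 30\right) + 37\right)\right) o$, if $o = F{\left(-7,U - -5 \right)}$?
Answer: $188$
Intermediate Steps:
$o = 2$
$\left(92 + \left(\left(-5 - 30\right) + 37\right)\right) o = \left(92 + \left(\left(-5 - 30\right) + 37\right)\right) 2 = \left(92 + \left(-35 + 37\right)\right) 2 = \left(92 + 2\right) 2 = 94 \cdot 2 = 188$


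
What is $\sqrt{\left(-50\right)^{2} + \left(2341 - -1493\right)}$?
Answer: $\sqrt{6334} \approx 79.586$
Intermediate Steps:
$\sqrt{\left(-50\right)^{2} + \left(2341 - -1493\right)} = \sqrt{2500 + \left(2341 + 1493\right)} = \sqrt{2500 + 3834} = \sqrt{6334}$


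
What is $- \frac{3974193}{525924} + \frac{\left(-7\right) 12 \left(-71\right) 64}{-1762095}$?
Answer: $- \frac{266801803757}{34323261140} \approx -7.7732$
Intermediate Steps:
$- \frac{3974193}{525924} + \frac{\left(-7\right) 12 \left(-71\right) 64}{-1762095} = \left(-3974193\right) \frac{1}{525924} + \left(-84\right) \left(-71\right) 64 \left(- \frac{1}{1762095}\right) = - \frac{441577}{58436} + 5964 \cdot 64 \left(- \frac{1}{1762095}\right) = - \frac{441577}{58436} + 381696 \left(- \frac{1}{1762095}\right) = - \frac{441577}{58436} - \frac{127232}{587365} = - \frac{266801803757}{34323261140}$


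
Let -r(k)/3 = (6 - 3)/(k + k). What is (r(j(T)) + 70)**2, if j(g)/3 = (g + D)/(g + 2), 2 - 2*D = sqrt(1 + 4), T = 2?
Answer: 4402324/961 - 50352*sqrt(5)/961 ≈ 4463.8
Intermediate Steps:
D = 1 - sqrt(5)/2 (D = 1 - sqrt(1 + 4)/2 = 1 - sqrt(5)/2 ≈ -0.11803)
j(g) = 3*(1 + g - sqrt(5)/2)/(2 + g) (j(g) = 3*((g + (1 - sqrt(5)/2))/(g + 2)) = 3*((1 + g - sqrt(5)/2)/(2 + g)) = 3*(1 + g - sqrt(5)/2)/(2 + g))
r(k) = -9/(2*k) (r(k) = -3*(6 - 3)/(k + k) = -9/(2*k))
(r(j(T)) + 70)**2 = (-9*2*(2 + 2)/(3*(2 - sqrt(5) + 2*2))/2 + 70)**2 = (-9*8/(3*(2 - sqrt(5) + 4))/2 + 70)**2 = (-9*8/(3*(6 - sqrt(5)))/2 + 70)**2 = (-9/(2*(9/4 - 3*sqrt(5)/8)) + 70)**2 = (70 - 9/(2*(9/4 - 3*sqrt(5)/8)))**2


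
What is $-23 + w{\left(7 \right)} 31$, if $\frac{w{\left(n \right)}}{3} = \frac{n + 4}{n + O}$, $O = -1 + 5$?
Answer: $70$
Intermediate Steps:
$O = 4$
$w{\left(n \right)} = 3$ ($w{\left(n \right)} = 3 \frac{n + 4}{n + 4} = 3 \frac{4 + n}{4 + n} = 3 \cdot 1 = 3$)
$-23 + w{\left(7 \right)} 31 = -23 + 3 \cdot 31 = -23 + 93 = 70$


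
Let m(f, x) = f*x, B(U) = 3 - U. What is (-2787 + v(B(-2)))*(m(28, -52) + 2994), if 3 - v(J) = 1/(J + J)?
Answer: -21409729/5 ≈ -4.2819e+6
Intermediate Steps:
v(J) = 3 - 1/(2*J) (v(J) = 3 - 1/(J + J) = 3 - 1/(2*J))
(-2787 + v(B(-2)))*(m(28, -52) + 2994) = (-2787 + (3 - 1/(2*(3 - 1*(-2)))))*(28*(-52) + 2994) = (-2787 + (3 - 1/(2*(3 + 2))))*(-1456 + 2994) = (-2787 + (3 - ½/5))*1538 = (-2787 + (3 - ½*⅕))*1538 = (-2787 + (3 - ⅒))*1538 = (-2787 + 29/10)*1538 = -27841/10*1538 = -21409729/5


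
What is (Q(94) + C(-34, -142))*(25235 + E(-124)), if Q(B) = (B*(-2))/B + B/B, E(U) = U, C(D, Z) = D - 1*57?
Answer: -2310212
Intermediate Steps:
C(D, Z) = -57 + D (C(D, Z) = D - 57 = -57 + D)
Q(B) = -1 (Q(B) = (-2*B)/B + 1 = -2 + 1 = -1)
(Q(94) + C(-34, -142))*(25235 + E(-124)) = (-1 + (-57 - 34))*(25235 - 124) = (-1 - 91)*25111 = -92*25111 = -2310212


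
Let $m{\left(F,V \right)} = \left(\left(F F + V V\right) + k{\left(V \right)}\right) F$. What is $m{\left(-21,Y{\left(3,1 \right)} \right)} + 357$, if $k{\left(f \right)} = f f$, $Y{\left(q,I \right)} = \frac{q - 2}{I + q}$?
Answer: $- \frac{71253}{8} \approx -8906.6$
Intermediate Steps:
$Y{\left(q,I \right)} = \frac{-2 + q}{I + q}$
$k{\left(f \right)} = f^{2}$
$m{\left(F,V \right)} = F \left(F^{2} + 2 V^{2}\right)$ ($m{\left(F,V \right)} = \left(\left(F F + V V\right) + V^{2}\right) F = \left(\left(F^{2} + V^{2}\right) + V^{2}\right) F = \left(F^{2} + 2 V^{2}\right) F = F \left(F^{2} + 2 V^{2}\right)$)
$m{\left(-21,Y{\left(3,1 \right)} \right)} + 357 = - 21 \left(\left(-21\right)^{2} + 2 \left(\frac{-2 + 3}{1 + 3}\right)^{2}\right) + 357 = - 21 \left(441 + 2 \left(\frac{1}{4} \cdot 1\right)^{2}\right) + 357 = - 21 \left(441 + \frac{2}{16}\right) + 357 = - 21 \left(441 + 2 \cdot \frac{1}{16}\right) + 357 = - 21 \left(441 + \frac{1}{8}\right) + 357 = \left(-21\right) \frac{3529}{8} + 357 = - \frac{74109}{8} + 357 = - \frac{71253}{8}$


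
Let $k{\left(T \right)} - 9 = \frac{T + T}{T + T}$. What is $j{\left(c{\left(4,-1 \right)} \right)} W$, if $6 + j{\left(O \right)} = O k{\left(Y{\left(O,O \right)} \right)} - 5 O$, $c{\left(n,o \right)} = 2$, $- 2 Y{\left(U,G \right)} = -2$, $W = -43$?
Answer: $-172$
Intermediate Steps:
$Y{\left(U,G \right)} = 1$ ($Y{\left(U,G \right)} = \left(- \frac{1}{2}\right) \left(-2\right) = 1$)
$k{\left(T \right)} = 10$ ($k{\left(T \right)} = 9 + \frac{T + T}{T + T} = 9 + \frac{2 T}{2 T} = 9 + 2 T \frac{1}{2 T} = 9 + 1 = 10$)
$j{\left(O \right)} = -6 + 5 O$ ($j{\left(O \right)} = -6 - \left(5 O - O 10\right) = -6 + \left(10 O - 5 O\right) = -6 + 5 O$)
$j{\left(c{\left(4,-1 \right)} \right)} W = \left(-6 + 5 \cdot 2\right) \left(-43\right) = \left(-6 + 10\right) \left(-43\right) = 4 \left(-43\right) = -172$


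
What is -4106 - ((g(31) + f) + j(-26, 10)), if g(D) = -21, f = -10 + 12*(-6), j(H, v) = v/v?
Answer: -4004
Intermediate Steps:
j(H, v) = 1
f = -82 (f = -10 - 72 = -82)
-4106 - ((g(31) + f) + j(-26, 10)) = -4106 - ((-21 - 82) + 1) = -4106 - (-103 + 1) = -4106 - 1*(-102) = -4106 + 102 = -4004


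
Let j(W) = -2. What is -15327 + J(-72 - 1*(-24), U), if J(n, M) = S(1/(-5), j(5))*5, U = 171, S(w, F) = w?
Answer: -15328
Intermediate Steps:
J(n, M) = -1 (J(n, M) = 5/(-5) = -1/5*5 = -1)
-15327 + J(-72 - 1*(-24), U) = -15327 - 1 = -15328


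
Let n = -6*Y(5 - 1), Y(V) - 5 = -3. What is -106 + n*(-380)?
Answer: 4454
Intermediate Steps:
Y(V) = 2 (Y(V) = 5 - 3 = 2)
n = -12 (n = -6*2 = -12)
-106 + n*(-380) = -106 - 12*(-380) = -106 + 4560 = 4454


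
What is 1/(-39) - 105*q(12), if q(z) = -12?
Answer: 49139/39 ≈ 1260.0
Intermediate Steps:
1/(-39) - 105*q(12) = 1/(-39) - 105*(-12) = -1/39 + 1260 = 49139/39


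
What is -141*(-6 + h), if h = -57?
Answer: 8883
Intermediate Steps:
-141*(-6 + h) = -141*(-6 - 57) = -141*(-63) = 8883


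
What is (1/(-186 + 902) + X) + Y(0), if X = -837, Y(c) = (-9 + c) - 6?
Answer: -610031/716 ≈ -852.00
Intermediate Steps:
Y(c) = -15 + c
(1/(-186 + 902) + X) + Y(0) = (1/(-186 + 902) - 837) + (-15 + 0) = (1/716 - 837) - 15 = -599291/716 - 15 = -610031/716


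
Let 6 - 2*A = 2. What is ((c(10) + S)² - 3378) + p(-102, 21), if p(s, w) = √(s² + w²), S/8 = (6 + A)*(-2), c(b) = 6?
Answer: 11506 + 3*√1205 ≈ 11610.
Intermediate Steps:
A = 2 (A = 3 - ½*2 = 3 - 1 = 2)
S = -128 (S = 8*((6 + 2)*(-2)) = 8*(8*(-2)) = 8*(-16) = -128)
((c(10) + S)² - 3378) + p(-102, 21) = ((6 - 128)² - 3378) + √((-102)² + 21²) = ((-122)² - 3378) + √(10404 + 441) = (14884 - 3378) + √10845 = 11506 + 3*√1205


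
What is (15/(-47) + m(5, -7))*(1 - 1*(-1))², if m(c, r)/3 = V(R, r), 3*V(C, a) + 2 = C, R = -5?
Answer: -1376/47 ≈ -29.277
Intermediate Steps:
V(C, a) = -⅔ + C/3
m(c, r) = -7 (m(c, r) = 3*(-⅔ + (⅓)*(-5)) = 3*(-⅔ - 5/3) = 3*(-7/3) = -7)
(15/(-47) + m(5, -7))*(1 - 1*(-1))² = (15/(-47) - 7)*(1 - 1*(-1))² = (15*(-1/47) - 7)*(1 + 1)² = (-15/47 - 7)*2² = -344/47*4 = -1376/47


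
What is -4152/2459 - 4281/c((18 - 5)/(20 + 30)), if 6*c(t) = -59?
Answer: 62916906/145081 ≈ 433.67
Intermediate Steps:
c(t) = -59/6 (c(t) = (⅙)*(-59) = -59/6)
-4152/2459 - 4281/c((18 - 5)/(20 + 30)) = -4152/2459 - 4281/(-59/6) = -4152*1/2459 - 4281*(-6/59) = -4152/2459 + 25686/59 = 62916906/145081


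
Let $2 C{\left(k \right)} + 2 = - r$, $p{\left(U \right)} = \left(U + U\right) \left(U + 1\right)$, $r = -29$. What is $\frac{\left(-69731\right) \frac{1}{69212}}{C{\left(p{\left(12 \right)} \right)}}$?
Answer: $- \frac{69731}{934362} \approx -0.07463$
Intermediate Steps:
$p{\left(U \right)} = 2 U \left(1 + U\right)$
$C{\left(k \right)} = \frac{27}{2}$ ($C{\left(k \right)} = -1 + \frac{\left(-1\right) \left(-29\right)}{2} = -1 + \frac{1}{2} \cdot 29 = -1 + \frac{29}{2} = \frac{27}{2}$)
$\frac{\left(-69731\right) \frac{1}{69212}}{C{\left(p{\left(12 \right)} \right)}} = \frac{\left(-69731\right) \frac{1}{69212}}{\frac{27}{2}} = \left(-69731\right) \frac{1}{69212} \cdot \frac{2}{27} = \left(- \frac{69731}{69212}\right) \frac{2}{27} = - \frac{69731}{934362}$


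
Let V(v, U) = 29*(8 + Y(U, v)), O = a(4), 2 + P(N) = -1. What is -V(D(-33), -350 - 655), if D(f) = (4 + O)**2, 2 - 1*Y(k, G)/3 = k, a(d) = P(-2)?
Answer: -87841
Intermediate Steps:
P(N) = -3 (P(N) = -2 - 1 = -3)
a(d) = -3
O = -3
Y(k, G) = 6 - 3*k
D(f) = 1 (D(f) = (4 - 3)**2 = 1**2 = 1)
V(v, U) = 406 - 87*U (V(v, U) = 29*(8 + (6 - 3*U)) = 29*(14 - 3*U) = 406 - 87*U)
-V(D(-33), -350 - 655) = -(406 - 87*(-350 - 655)) = -(406 - 87*(-1005)) = -(406 + 87435) = -1*87841 = -87841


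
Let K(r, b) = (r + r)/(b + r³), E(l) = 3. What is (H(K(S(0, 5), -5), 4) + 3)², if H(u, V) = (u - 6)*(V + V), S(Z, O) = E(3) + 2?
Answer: 17689/9 ≈ 1965.4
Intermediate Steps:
S(Z, O) = 5 (S(Z, O) = 3 + 2 = 5)
K(r, b) = 2*r/(b + r³) (K(r, b) = (2*r)/(b + r³) = 2*r/(b + r³))
H(u, V) = 2*V*(-6 + u) (H(u, V) = (-6 + u)*(2*V) = 2*V*(-6 + u))
(H(K(S(0, 5), -5), 4) + 3)² = (2*4*(-6 + 2*5/(-5 + 5³)) + 3)² = (2*4*(-6 + 2*5/(-5 + 125)) + 3)² = (2*4*(-6 + 2*5/120) + 3)² = (2*4*(-6 + 2*5*(1/120)) + 3)² = (2*4*(-6 + 1/12) + 3)² = (2*4*(-71/12) + 3)² = (-142/3 + 3)² = (-133/3)² = 17689/9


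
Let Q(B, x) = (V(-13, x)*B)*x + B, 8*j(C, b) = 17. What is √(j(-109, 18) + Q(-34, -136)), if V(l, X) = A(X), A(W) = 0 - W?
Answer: √10061314/4 ≈ 792.99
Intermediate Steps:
A(W) = -W
V(l, X) = -X
j(C, b) = 17/8 (j(C, b) = (⅛)*17 = 17/8)
Q(B, x) = B - B*x² (Q(B, x) = ((-x)*B)*x + B = (-B*x)*x + B = -B*x² + B = B - B*x²)
√(j(-109, 18) + Q(-34, -136)) = √(17/8 - 34*(1 - 1*(-136)²)) = √(17/8 - 34*(1 - 1*18496)) = √(17/8 - 34*(1 - 18496)) = √(17/8 - 34*(-18495)) = √(17/8 + 628830) = √(5030657/8) = √10061314/4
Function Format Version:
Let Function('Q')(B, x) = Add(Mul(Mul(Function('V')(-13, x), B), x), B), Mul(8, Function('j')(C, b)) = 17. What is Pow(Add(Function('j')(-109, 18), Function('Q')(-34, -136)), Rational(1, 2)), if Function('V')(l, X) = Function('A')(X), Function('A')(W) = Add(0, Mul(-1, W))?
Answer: Mul(Rational(1, 4), Pow(10061314, Rational(1, 2))) ≈ 792.99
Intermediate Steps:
Function('A')(W) = Mul(-1, W)
Function('V')(l, X) = Mul(-1, X)
Function('j')(C, b) = Rational(17, 8) (Function('j')(C, b) = Mul(Rational(1, 8), 17) = Rational(17, 8))
Function('Q')(B, x) = Add(B, Mul(-1, B, Pow(x, 2))) (Function('Q')(B, x) = Add(Mul(Mul(Mul(-1, x), B), x), B) = Add(Mul(Mul(-1, B, x), x), B) = Add(Mul(-1, B, Pow(x, 2)), B) = Add(B, Mul(-1, B, Pow(x, 2))))
Pow(Add(Function('j')(-109, 18), Function('Q')(-34, -136)), Rational(1, 2)) = Pow(Add(Rational(17, 8), Mul(-34, Add(1, Mul(-1, Pow(-136, 2))))), Rational(1, 2)) = Pow(Add(Rational(17, 8), Mul(-34, Add(1, Mul(-1, 18496)))), Rational(1, 2)) = Pow(Add(Rational(17, 8), Mul(-34, Add(1, -18496))), Rational(1, 2)) = Pow(Add(Rational(17, 8), Mul(-34, -18495)), Rational(1, 2)) = Pow(Add(Rational(17, 8), 628830), Rational(1, 2)) = Pow(Rational(5030657, 8), Rational(1, 2)) = Mul(Rational(1, 4), Pow(10061314, Rational(1, 2)))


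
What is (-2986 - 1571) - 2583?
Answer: -7140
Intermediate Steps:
(-2986 - 1571) - 2583 = -4557 - 2583 = -7140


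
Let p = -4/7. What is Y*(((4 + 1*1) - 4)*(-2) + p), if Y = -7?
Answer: 18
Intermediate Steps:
p = -4/7 (p = (⅐)*(-4) = -4/7 ≈ -0.57143)
Y*(((4 + 1*1) - 4)*(-2) + p) = -7*(((4 + 1*1) - 4)*(-2) - 4/7) = -7*(((4 + 1) - 4)*(-2) - 4/7) = -7*((5 - 4)*(-2) - 4/7) = -7*(1*(-2) - 4/7) = -7*(-2 - 4/7) = -7*(-18/7) = 18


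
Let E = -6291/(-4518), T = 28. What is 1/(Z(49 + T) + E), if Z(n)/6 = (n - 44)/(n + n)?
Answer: 3514/9411 ≈ 0.37339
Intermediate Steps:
E = 699/502 (E = -6291*(-1/4518) = 699/502 ≈ 1.3924)
Z(n) = 3*(-44 + n)/n (Z(n) = 6*((n - 44)/(n + n)) = 6*((-44 + n)/((2*n))) = 6*((-44 + n)*(1/(2*n))) = 6*((-44 + n)/(2*n)) = 3*(-44 + n)/n)
1/(Z(49 + T) + E) = 1/((3 - 132/(49 + 28)) + 699/502) = 1/((3 - 132/77) + 699/502) = 1/((3 - 132*1/77) + 699/502) = 1/((3 - 12/7) + 699/502) = 1/(9/7 + 699/502) = 1/(9411/3514) = 3514/9411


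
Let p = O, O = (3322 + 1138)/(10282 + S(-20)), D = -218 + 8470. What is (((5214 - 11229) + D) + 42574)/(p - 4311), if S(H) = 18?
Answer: -23077665/2219942 ≈ -10.396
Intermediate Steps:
D = 8252
O = 223/515 (O = (3322 + 1138)/(10282 + 18) = 4460/10300 = 4460*(1/10300) = 223/515 ≈ 0.43301)
p = 223/515 ≈ 0.43301
(((5214 - 11229) + D) + 42574)/(p - 4311) = (((5214 - 11229) + 8252) + 42574)/(223/515 - 4311) = ((-6015 + 8252) + 42574)/(-2219942/515) = (2237 + 42574)*(-515/2219942) = 44811*(-515/2219942) = -23077665/2219942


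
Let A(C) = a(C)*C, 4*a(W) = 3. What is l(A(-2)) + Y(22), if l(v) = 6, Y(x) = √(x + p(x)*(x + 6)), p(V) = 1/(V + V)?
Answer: 6 + √2739/11 ≈ 10.758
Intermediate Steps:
p(V) = 1/(2*V)
a(W) = ¾ (a(W) = (¼)*3 = ¾)
A(C) = 3*C/4
Y(x) = √(x + (6 + x)/(2*x)) (Y(x) = √(x + (1/(2*x))*(x + 6)) = √(x + (1/(2*x))*(6 + x)) = √(x + (6 + x)/(2*x)))
l(A(-2)) + Y(22) = 6 + √(2 + 4*22 + 12/22)/2 = 6 + √(2 + 88 + 12*(1/22))/2 = 6 + √(2 + 88 + 6/11)/2 = 6 + √(996/11)/2 = 6 + (2*√2739/11)/2 = 6 + √2739/11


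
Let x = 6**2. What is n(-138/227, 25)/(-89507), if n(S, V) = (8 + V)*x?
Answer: -108/8137 ≈ -0.013273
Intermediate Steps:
x = 36
n(S, V) = 288 + 36*V (n(S, V) = (8 + V)*36 = 288 + 36*V)
n(-138/227, 25)/(-89507) = (288 + 36*25)/(-89507) = (288 + 900)*(-1/89507) = 1188*(-1/89507) = -108/8137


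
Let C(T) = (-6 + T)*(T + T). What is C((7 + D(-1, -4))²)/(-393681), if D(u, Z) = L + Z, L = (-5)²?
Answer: -1219904/393681 ≈ -3.0987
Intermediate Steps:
L = 25
D(u, Z) = 25 + Z
C(T) = 2*T*(-6 + T) (C(T) = (-6 + T)*(2*T) = 2*T*(-6 + T))
C((7 + D(-1, -4))²)/(-393681) = (2*(7 + (25 - 4))²*(-6 + (7 + (25 - 4))²))/(-393681) = (2*(7 + 21)²*(-6 + (7 + 21)²))*(-1/393681) = (2*28²*(-6 + 28²))*(-1/393681) = (2*784*(-6 + 784))*(-1/393681) = (2*784*778)*(-1/393681) = 1219904*(-1/393681) = -1219904/393681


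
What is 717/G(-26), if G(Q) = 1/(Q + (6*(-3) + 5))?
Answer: -27963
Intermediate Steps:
G(Q) = 1/(-13 + Q) (G(Q) = 1/(Q + (-18 + 5)) = 1/(Q - 13) = 1/(-13 + Q))
717/G(-26) = 717/(1/(-13 - 26)) = 717/(1/(-39)) = 717/(-1/39) = 717*(-39) = -27963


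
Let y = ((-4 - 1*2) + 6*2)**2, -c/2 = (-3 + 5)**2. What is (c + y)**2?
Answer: 784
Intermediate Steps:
c = -8 (c = -2*(-3 + 5)**2 = -2*2**2 = -2*4 = -8)
y = 36 (y = ((-4 - 2) + 12)**2 = (-6 + 12)**2 = 6**2 = 36)
(c + y)**2 = (-8 + 36)**2 = 28**2 = 784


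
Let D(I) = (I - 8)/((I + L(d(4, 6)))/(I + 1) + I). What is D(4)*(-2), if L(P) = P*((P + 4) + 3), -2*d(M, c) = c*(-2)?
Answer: 20/51 ≈ 0.39216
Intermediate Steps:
d(M, c) = c (d(M, c) = -c*(-2)/2 = -(-1)*c = c)
L(P) = P*(7 + P) (L(P) = P*((4 + P) + 3) = P*(7 + P))
D(I) = (-8 + I)/(I + (78 + I)/(1 + I)) (D(I) = (I - 8)/((I + 6*(7 + 6))/(I + 1) + I) = (-8 + I)/((I + 6*13)/(1 + I) + I) = (-8 + I)/((I + 78)/(1 + I) + I) = (-8 + I)/((78 + I)/(1 + I) + I) = (-8 + I)/(I + (78 + I)/(1 + I)))
D(4)*(-2) = ((-8 + 4² - 7*4)/(78 + 4² + 2*4))*(-2) = ((-8 + 16 - 28)/(78 + 16 + 8))*(-2) = (-20/102)*(-2) = ((1/102)*(-20))*(-2) = -10/51*(-2) = 20/51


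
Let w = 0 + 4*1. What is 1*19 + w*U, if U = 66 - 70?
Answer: 3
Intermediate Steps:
U = -4
w = 4 (w = 0 + 4 = 4)
1*19 + w*U = 1*19 + 4*(-4) = 19 - 16 = 3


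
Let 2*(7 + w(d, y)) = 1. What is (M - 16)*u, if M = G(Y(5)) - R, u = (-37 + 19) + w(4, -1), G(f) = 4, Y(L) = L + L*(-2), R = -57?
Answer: -2205/2 ≈ -1102.5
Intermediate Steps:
w(d, y) = -13/2 (w(d, y) = -7 + (½)*1 = -7 + ½ = -13/2)
Y(L) = -L (Y(L) = L - 2*L = -L)
u = -49/2 (u = (-37 + 19) - 13/2 = -18 - 13/2 = -49/2 ≈ -24.500)
M = 61 (M = 4 - 1*(-57) = 4 + 57 = 61)
(M - 16)*u = (61 - 16)*(-49/2) = 45*(-49/2) = -2205/2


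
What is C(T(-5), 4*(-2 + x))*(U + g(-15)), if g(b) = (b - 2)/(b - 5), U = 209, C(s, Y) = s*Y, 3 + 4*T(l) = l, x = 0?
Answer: 16788/5 ≈ 3357.6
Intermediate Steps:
T(l) = -¾ + l/4
C(s, Y) = Y*s
g(b) = (-2 + b)/(-5 + b)
C(T(-5), 4*(-2 + x))*(U + g(-15)) = ((4*(-2 + 0))*(-¾ + (¼)*(-5)))*(209 + (-2 - 15)/(-5 - 15)) = ((4*(-2))*(-¾ - 5/4))*(209 - 17/(-20)) = (-8*(-2))*(209 - 1/20*(-17)) = 16*(209 + 17/20) = 16*(4197/20) = 16788/5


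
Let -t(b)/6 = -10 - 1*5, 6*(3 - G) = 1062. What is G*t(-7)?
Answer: -15660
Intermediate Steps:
G = -174 (G = 3 - ⅙*1062 = 3 - 177 = -174)
t(b) = 90 (t(b) = -6*(-10 - 1*5) = -6*(-10 - 5) = -6*(-15) = 90)
G*t(-7) = -174*90 = -15660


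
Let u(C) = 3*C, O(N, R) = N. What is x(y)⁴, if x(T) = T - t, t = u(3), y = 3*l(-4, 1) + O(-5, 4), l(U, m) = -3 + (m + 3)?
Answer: 14641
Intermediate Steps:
l(U, m) = m (l(U, m) = -3 + (3 + m) = m)
y = -2 (y = 3*1 - 5 = 3 - 5 = -2)
t = 9 (t = 3*3 = 9)
x(T) = -9 + T (x(T) = T - 1*9 = T - 9 = -9 + T)
x(y)⁴ = (-9 - 2)⁴ = (-11)⁴ = 14641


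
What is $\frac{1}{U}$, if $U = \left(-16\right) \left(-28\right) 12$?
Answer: $\frac{1}{5376} \approx 0.00018601$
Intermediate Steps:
$U = 5376$ ($U = 448 \cdot 12 = 5376$)
$\frac{1}{U} = \frac{1}{5376}$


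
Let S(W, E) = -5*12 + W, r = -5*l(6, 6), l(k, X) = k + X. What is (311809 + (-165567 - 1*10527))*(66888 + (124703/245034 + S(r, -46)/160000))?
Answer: 889745298597533207/98013600 ≈ 9.0778e+9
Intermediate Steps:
l(k, X) = X + k
r = -60 (r = -5*(6 + 6) = -5*12 = -60)
S(W, E) = -60 + W
(311809 + (-165567 - 1*10527))*(66888 + (124703/245034 + S(r, -46)/160000)) = (311809 + (-165567 - 1*10527))*(66888 + (124703/245034 + (-60 - 60)/160000)) = (311809 + (-165567 - 10527))*(66888 + (124703*(1/245034) - 120*1/160000)) = (311809 - 176094)*(66888 + (124703/245034 - 3/4000)) = 135715*(66888 + 249038449/490068000) = 135715*(32779917422449/490068000) = 889745298597533207/98013600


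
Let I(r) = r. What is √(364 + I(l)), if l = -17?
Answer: √347 ≈ 18.628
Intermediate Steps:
√(364 + I(l)) = √(364 - 17) = √347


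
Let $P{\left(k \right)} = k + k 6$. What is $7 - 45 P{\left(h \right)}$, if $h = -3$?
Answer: $952$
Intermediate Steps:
$P{\left(k \right)} = 7 k$ ($P{\left(k \right)} = k + 6 k = 7 k$)
$7 - 45 P{\left(h \right)} = 7 - 45 \cdot 7 \left(-3\right) = 7 - -945 = 7 + 945 = 952$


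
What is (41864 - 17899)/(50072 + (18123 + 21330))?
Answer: 4793/17905 ≈ 0.26769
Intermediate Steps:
(41864 - 17899)/(50072 + (18123 + 21330)) = 23965/(50072 + 39453) = 23965/89525 = 23965*(1/89525) = 4793/17905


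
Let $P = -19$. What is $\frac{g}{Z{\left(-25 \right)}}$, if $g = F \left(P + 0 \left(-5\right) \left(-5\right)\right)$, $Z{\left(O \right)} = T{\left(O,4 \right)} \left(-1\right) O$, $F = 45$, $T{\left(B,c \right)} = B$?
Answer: $\frac{171}{125} \approx 1.368$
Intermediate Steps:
$Z{\left(O \right)} = - O^{2}$ ($Z{\left(O \right)} = O \left(-1\right) O = - O O = - O^{2}$)
$g = -855$ ($g = 45 \left(-19 + 0 \left(-5\right) \left(-5\right)\right) = 45 \left(-19 + 0 \left(-5\right)\right) = 45 \left(-19 + 0\right) = 45 \left(-19\right) = -855$)
$\frac{g}{Z{\left(-25 \right)}} = - \frac{855}{\left(-1\right) \left(-25\right)^{2}} = - \frac{855}{\left(-1\right) 625} = - \frac{855}{-625} = \left(-855\right) \left(- \frac{1}{625}\right) = \frac{171}{125}$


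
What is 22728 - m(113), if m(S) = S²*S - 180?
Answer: -1419989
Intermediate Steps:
m(S) = -180 + S³ (m(S) = S³ - 180 = -180 + S³)
22728 - m(113) = 22728 - (-180 + 113³) = 22728 - (-180 + 1442897) = 22728 - 1*1442717 = 22728 - 1442717 = -1419989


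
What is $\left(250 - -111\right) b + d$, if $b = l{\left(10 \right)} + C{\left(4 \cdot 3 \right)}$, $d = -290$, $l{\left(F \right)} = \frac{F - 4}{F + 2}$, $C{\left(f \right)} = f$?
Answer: $\frac{8445}{2} \approx 4222.5$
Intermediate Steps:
$l{\left(F \right)} = \frac{-4 + F}{2 + F}$
$b = \frac{25}{2}$ ($b = \frac{-4 + 10}{2 + 10} + 4 \cdot 3 = \frac{1}{12} \cdot 6 + 12 = \frac{1}{2} + 12 = \frac{25}{2} \approx 12.5$)
$\left(250 - -111\right) b + d = \left(250 - -111\right) \frac{25}{2} - 290 = \left(250 + 111\right) \frac{25}{2} - 290 = 361 \cdot \frac{25}{2} - 290 = \frac{9025}{2} - 290 = \frac{8445}{2}$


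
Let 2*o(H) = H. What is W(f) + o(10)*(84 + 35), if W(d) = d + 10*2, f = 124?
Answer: 739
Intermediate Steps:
o(H) = H/2
W(d) = 20 + d (W(d) = d + 20 = 20 + d)
W(f) + o(10)*(84 + 35) = (20 + 124) + ((½)*10)*(84 + 35) = 144 + 5*119 = 144 + 595 = 739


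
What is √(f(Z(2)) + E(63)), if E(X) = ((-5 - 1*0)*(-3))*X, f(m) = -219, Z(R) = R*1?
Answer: 11*√6 ≈ 26.944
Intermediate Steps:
Z(R) = R
E(X) = 15*X (E(X) = ((-5 + 0)*(-3))*X = (-5*(-3))*X = 15*X)
√(f(Z(2)) + E(63)) = √(-219 + 15*63) = √(-219 + 945) = √726 = 11*√6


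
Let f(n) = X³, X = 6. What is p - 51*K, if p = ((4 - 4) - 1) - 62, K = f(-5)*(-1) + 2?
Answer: 10851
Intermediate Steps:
f(n) = 216 (f(n) = 6³ = 216)
K = -214 (K = 216*(-1) + 2 = -216 + 2 = -214)
p = -63 (p = (0 - 1) - 62 = -1 - 62 = -63)
p - 51*K = -63 - 51*(-214) = -63 + 10914 = 10851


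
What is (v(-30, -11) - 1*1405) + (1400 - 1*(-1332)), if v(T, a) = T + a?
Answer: 1286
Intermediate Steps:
(v(-30, -11) - 1*1405) + (1400 - 1*(-1332)) = ((-30 - 11) - 1*1405) + (1400 - 1*(-1332)) = (-41 - 1405) + (1400 + 1332) = -1446 + 2732 = 1286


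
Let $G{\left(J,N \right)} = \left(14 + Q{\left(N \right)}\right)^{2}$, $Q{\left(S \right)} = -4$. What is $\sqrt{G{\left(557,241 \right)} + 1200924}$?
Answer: $8 \sqrt{18766} \approx 1095.9$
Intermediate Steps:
$G{\left(J,N \right)} = 100$ ($G{\left(J,N \right)} = \left(14 - 4\right)^{2} = 10^{2} = 100$)
$\sqrt{G{\left(557,241 \right)} + 1200924} = \sqrt{100 + 1200924} = \sqrt{1201024} = 8 \sqrt{18766}$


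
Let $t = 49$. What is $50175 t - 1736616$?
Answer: $721959$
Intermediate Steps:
$50175 t - 1736616 = 50175 \cdot 49 - 1736616 = 2458575 - 1736616 = 721959$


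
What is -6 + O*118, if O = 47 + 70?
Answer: 13800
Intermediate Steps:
O = 117
-6 + O*118 = -6 + 117*118 = -6 + 13806 = 13800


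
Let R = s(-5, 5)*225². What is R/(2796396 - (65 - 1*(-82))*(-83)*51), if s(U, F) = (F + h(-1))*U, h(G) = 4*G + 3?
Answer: -337500/1139549 ≈ -0.29617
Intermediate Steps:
h(G) = 3 + 4*G
s(U, F) = U*(-1 + F) (s(U, F) = (F + (3 + 4*(-1)))*U = (F + (3 - 4))*U = (F - 1)*U = (-1 + F)*U = U*(-1 + F))
R = -1012500 (R = -5*(-1 + 5)*225² = -5*4*50625 = -20*50625 = -1012500)
R/(2796396 - (65 - 1*(-82))*(-83)*51) = -1012500/(2796396 - (65 - 1*(-82))*(-83)*51) = -1012500/(2796396 - (65 + 82)*(-83)*51) = -1012500/(2796396 - 147*(-83)*51) = -1012500/(2796396 - (-12201)*51) = -1012500/(2796396 - 1*(-622251)) = -1012500/(2796396 + 622251) = -1012500/3418647 = -1012500*1/3418647 = -337500/1139549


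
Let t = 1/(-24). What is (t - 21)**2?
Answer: 255025/576 ≈ 442.75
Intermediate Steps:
t = -1/24 ≈ -0.041667
(t - 21)**2 = (-1/24 - 21)**2 = (-505/24)**2 = 255025/576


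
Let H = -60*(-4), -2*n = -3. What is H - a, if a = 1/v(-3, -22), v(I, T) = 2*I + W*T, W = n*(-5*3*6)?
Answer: 711359/2964 ≈ 240.00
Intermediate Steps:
n = 3/2 (n = -1/2*(-3) = 3/2 ≈ 1.5000)
W = -135 (W = 3*(-5*3*6)/2 = 3*(-15*6)/2 = (3/2)*(-90) = -135)
v(I, T) = -135*T + 2*I (v(I, T) = 2*I - 135*T = -135*T + 2*I)
H = 240
a = 1/2964 (a = 1/(-135*(-22) + 2*(-3)) = 1/(2970 - 6) = 1/2964 ≈ 0.00033738)
H - a = 240 - 1*1/2964 = 240 - 1/2964 = 711359/2964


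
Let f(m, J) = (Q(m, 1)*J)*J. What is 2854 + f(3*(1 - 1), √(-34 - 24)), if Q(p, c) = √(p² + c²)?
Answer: 2796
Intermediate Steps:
Q(p, c) = √(c² + p²)
f(m, J) = J²*√(1 + m²) (f(m, J) = (√(1² + m²)*J)*J = (√(1 + m²)*J)*J = (J*√(1 + m²))*J = J²*√(1 + m²))
2854 + f(3*(1 - 1), √(-34 - 24)) = 2854 + (√(-34 - 24))²*√(1 + (3*(1 - 1))²) = 2854 + (√(-58))²*√(1 + (3*0)²) = 2854 + (I*√58)²*√(1 + 0²) = 2854 - 58*√(1 + 0) = 2854 - 58*√1 = 2854 - 58*1 = 2854 - 58 = 2796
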